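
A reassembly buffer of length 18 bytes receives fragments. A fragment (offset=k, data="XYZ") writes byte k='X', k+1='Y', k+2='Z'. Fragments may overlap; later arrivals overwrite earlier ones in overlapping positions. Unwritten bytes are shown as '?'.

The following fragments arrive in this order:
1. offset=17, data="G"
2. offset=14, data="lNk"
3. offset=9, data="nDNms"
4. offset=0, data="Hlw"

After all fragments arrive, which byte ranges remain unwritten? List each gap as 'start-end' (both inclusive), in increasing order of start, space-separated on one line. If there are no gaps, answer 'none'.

Answer: 3-8

Derivation:
Fragment 1: offset=17 len=1
Fragment 2: offset=14 len=3
Fragment 3: offset=9 len=5
Fragment 4: offset=0 len=3
Gaps: 3-8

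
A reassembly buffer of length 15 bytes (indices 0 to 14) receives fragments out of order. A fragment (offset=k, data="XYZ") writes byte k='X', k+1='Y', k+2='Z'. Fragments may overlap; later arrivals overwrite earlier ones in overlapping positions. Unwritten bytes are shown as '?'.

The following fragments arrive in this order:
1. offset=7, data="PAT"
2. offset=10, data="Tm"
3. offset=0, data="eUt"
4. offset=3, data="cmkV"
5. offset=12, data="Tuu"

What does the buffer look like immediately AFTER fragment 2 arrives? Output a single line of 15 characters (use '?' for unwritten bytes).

Fragment 1: offset=7 data="PAT" -> buffer=???????PAT?????
Fragment 2: offset=10 data="Tm" -> buffer=???????PATTm???

Answer: ???????PATTm???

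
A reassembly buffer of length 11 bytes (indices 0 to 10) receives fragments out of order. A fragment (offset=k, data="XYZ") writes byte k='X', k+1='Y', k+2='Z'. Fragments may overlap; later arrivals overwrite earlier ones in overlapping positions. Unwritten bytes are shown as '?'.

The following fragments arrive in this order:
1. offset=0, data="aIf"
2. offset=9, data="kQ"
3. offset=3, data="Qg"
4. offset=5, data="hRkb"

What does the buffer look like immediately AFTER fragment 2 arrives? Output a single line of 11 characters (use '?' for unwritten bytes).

Answer: aIf??????kQ

Derivation:
Fragment 1: offset=0 data="aIf" -> buffer=aIf????????
Fragment 2: offset=9 data="kQ" -> buffer=aIf??????kQ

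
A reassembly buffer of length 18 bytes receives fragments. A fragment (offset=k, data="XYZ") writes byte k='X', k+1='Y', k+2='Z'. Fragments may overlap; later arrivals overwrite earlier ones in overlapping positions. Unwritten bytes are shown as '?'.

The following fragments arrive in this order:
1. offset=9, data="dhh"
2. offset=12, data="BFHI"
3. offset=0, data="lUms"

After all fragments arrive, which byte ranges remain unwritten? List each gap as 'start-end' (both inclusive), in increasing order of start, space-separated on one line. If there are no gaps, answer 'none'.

Fragment 1: offset=9 len=3
Fragment 2: offset=12 len=4
Fragment 3: offset=0 len=4
Gaps: 4-8 16-17

Answer: 4-8 16-17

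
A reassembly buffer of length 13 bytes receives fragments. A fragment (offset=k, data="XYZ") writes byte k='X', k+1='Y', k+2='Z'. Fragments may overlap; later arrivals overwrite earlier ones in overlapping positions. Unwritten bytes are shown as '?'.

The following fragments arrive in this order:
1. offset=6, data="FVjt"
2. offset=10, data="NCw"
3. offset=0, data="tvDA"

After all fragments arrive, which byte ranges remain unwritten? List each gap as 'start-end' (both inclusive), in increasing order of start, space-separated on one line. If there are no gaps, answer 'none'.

Fragment 1: offset=6 len=4
Fragment 2: offset=10 len=3
Fragment 3: offset=0 len=4
Gaps: 4-5

Answer: 4-5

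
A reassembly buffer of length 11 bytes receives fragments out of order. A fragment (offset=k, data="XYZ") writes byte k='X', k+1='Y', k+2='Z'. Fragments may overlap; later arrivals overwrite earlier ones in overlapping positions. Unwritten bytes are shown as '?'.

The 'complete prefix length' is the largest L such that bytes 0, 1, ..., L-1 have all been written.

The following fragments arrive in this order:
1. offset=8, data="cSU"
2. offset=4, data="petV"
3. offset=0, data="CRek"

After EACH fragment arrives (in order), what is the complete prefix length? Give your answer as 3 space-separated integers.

Answer: 0 0 11

Derivation:
Fragment 1: offset=8 data="cSU" -> buffer=????????cSU -> prefix_len=0
Fragment 2: offset=4 data="petV" -> buffer=????petVcSU -> prefix_len=0
Fragment 3: offset=0 data="CRek" -> buffer=CRekpetVcSU -> prefix_len=11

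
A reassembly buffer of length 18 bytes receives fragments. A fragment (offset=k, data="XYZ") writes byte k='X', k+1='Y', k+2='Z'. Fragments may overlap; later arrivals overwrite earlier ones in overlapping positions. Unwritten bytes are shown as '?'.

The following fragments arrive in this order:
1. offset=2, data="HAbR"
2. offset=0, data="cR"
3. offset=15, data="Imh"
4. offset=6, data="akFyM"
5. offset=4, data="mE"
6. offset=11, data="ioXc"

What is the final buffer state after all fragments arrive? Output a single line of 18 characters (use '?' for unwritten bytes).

Answer: cRHAmEakFyMioXcImh

Derivation:
Fragment 1: offset=2 data="HAbR" -> buffer=??HAbR????????????
Fragment 2: offset=0 data="cR" -> buffer=cRHAbR????????????
Fragment 3: offset=15 data="Imh" -> buffer=cRHAbR?????????Imh
Fragment 4: offset=6 data="akFyM" -> buffer=cRHAbRakFyM????Imh
Fragment 5: offset=4 data="mE" -> buffer=cRHAmEakFyM????Imh
Fragment 6: offset=11 data="ioXc" -> buffer=cRHAmEakFyMioXcImh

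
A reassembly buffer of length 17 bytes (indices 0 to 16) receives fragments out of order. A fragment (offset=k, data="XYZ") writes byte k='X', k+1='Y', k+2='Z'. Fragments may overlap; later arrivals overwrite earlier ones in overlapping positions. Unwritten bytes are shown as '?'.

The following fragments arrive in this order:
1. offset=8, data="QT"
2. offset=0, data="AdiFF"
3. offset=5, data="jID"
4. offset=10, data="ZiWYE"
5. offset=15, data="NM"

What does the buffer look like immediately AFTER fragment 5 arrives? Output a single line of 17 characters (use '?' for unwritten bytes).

Fragment 1: offset=8 data="QT" -> buffer=????????QT???????
Fragment 2: offset=0 data="AdiFF" -> buffer=AdiFF???QT???????
Fragment 3: offset=5 data="jID" -> buffer=AdiFFjIDQT???????
Fragment 4: offset=10 data="ZiWYE" -> buffer=AdiFFjIDQTZiWYE??
Fragment 5: offset=15 data="NM" -> buffer=AdiFFjIDQTZiWYENM

Answer: AdiFFjIDQTZiWYENM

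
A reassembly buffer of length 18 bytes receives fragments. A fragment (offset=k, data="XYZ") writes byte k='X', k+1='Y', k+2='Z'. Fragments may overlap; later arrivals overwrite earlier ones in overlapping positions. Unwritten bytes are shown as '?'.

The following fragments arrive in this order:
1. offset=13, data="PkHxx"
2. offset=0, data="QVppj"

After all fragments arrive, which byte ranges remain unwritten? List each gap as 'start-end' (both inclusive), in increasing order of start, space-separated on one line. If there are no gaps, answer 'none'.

Answer: 5-12

Derivation:
Fragment 1: offset=13 len=5
Fragment 2: offset=0 len=5
Gaps: 5-12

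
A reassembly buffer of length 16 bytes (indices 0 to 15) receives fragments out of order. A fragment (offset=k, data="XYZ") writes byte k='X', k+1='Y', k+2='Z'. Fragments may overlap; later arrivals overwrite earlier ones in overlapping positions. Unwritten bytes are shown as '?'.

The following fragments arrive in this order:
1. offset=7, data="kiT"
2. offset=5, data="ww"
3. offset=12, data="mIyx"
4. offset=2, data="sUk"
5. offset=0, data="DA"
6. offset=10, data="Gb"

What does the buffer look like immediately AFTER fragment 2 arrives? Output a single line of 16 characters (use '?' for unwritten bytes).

Answer: ?????wwkiT??????

Derivation:
Fragment 1: offset=7 data="kiT" -> buffer=???????kiT??????
Fragment 2: offset=5 data="ww" -> buffer=?????wwkiT??????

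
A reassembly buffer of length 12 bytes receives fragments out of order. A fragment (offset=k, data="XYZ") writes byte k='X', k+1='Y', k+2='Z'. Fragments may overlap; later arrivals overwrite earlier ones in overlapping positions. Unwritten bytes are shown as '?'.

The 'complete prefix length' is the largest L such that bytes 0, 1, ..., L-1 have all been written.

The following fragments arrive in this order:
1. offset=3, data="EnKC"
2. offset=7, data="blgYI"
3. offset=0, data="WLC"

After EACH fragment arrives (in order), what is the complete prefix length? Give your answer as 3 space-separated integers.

Answer: 0 0 12

Derivation:
Fragment 1: offset=3 data="EnKC" -> buffer=???EnKC????? -> prefix_len=0
Fragment 2: offset=7 data="blgYI" -> buffer=???EnKCblgYI -> prefix_len=0
Fragment 3: offset=0 data="WLC" -> buffer=WLCEnKCblgYI -> prefix_len=12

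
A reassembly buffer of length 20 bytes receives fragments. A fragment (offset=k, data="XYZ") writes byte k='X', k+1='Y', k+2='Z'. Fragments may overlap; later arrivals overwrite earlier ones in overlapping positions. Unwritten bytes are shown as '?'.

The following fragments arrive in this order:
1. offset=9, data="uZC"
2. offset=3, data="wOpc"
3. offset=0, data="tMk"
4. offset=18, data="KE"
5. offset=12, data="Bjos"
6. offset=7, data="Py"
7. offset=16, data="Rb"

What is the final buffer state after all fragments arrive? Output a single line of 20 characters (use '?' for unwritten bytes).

Answer: tMkwOpcPyuZCBjosRbKE

Derivation:
Fragment 1: offset=9 data="uZC" -> buffer=?????????uZC????????
Fragment 2: offset=3 data="wOpc" -> buffer=???wOpc??uZC????????
Fragment 3: offset=0 data="tMk" -> buffer=tMkwOpc??uZC????????
Fragment 4: offset=18 data="KE" -> buffer=tMkwOpc??uZC??????KE
Fragment 5: offset=12 data="Bjos" -> buffer=tMkwOpc??uZCBjos??KE
Fragment 6: offset=7 data="Py" -> buffer=tMkwOpcPyuZCBjos??KE
Fragment 7: offset=16 data="Rb" -> buffer=tMkwOpcPyuZCBjosRbKE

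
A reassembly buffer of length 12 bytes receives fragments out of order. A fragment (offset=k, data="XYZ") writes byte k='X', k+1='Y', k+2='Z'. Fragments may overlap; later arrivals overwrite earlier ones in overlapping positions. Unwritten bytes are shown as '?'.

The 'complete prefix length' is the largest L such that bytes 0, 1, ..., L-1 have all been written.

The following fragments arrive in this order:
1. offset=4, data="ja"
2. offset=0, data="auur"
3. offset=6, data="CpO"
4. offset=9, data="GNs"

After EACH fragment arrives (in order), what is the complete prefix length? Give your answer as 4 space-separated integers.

Answer: 0 6 9 12

Derivation:
Fragment 1: offset=4 data="ja" -> buffer=????ja?????? -> prefix_len=0
Fragment 2: offset=0 data="auur" -> buffer=auurja?????? -> prefix_len=6
Fragment 3: offset=6 data="CpO" -> buffer=auurjaCpO??? -> prefix_len=9
Fragment 4: offset=9 data="GNs" -> buffer=auurjaCpOGNs -> prefix_len=12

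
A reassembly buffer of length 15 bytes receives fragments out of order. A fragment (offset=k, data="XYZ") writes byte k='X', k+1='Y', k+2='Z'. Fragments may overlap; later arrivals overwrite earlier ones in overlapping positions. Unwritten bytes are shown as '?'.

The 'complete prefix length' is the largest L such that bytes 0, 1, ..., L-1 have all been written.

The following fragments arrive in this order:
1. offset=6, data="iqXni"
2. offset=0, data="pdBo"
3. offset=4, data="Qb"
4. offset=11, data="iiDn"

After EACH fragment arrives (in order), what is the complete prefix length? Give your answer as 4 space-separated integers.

Answer: 0 4 11 15

Derivation:
Fragment 1: offset=6 data="iqXni" -> buffer=??????iqXni???? -> prefix_len=0
Fragment 2: offset=0 data="pdBo" -> buffer=pdBo??iqXni???? -> prefix_len=4
Fragment 3: offset=4 data="Qb" -> buffer=pdBoQbiqXni???? -> prefix_len=11
Fragment 4: offset=11 data="iiDn" -> buffer=pdBoQbiqXniiiDn -> prefix_len=15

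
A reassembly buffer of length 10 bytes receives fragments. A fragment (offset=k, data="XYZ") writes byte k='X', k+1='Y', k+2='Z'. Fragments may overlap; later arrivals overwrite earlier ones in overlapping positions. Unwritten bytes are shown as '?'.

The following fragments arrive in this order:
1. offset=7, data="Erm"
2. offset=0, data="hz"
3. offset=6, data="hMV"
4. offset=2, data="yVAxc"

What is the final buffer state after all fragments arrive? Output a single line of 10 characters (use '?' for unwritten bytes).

Answer: hzyVAxcMVm

Derivation:
Fragment 1: offset=7 data="Erm" -> buffer=???????Erm
Fragment 2: offset=0 data="hz" -> buffer=hz?????Erm
Fragment 3: offset=6 data="hMV" -> buffer=hz????hMVm
Fragment 4: offset=2 data="yVAxc" -> buffer=hzyVAxcMVm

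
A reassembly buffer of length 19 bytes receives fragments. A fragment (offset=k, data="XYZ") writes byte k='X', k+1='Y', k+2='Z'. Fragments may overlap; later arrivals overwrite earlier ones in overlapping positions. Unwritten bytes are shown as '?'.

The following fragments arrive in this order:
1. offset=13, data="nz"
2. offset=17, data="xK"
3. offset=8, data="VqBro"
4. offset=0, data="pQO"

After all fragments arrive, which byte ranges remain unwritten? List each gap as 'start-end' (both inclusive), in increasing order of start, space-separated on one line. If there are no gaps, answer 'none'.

Answer: 3-7 15-16

Derivation:
Fragment 1: offset=13 len=2
Fragment 2: offset=17 len=2
Fragment 3: offset=8 len=5
Fragment 4: offset=0 len=3
Gaps: 3-7 15-16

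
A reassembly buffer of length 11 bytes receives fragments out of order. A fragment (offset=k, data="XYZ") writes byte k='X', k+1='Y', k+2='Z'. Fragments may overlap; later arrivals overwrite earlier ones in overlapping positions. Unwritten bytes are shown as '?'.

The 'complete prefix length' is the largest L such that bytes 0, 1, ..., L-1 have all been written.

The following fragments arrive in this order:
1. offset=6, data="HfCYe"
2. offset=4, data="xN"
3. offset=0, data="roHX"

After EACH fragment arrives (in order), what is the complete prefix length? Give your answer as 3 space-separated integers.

Answer: 0 0 11

Derivation:
Fragment 1: offset=6 data="HfCYe" -> buffer=??????HfCYe -> prefix_len=0
Fragment 2: offset=4 data="xN" -> buffer=????xNHfCYe -> prefix_len=0
Fragment 3: offset=0 data="roHX" -> buffer=roHXxNHfCYe -> prefix_len=11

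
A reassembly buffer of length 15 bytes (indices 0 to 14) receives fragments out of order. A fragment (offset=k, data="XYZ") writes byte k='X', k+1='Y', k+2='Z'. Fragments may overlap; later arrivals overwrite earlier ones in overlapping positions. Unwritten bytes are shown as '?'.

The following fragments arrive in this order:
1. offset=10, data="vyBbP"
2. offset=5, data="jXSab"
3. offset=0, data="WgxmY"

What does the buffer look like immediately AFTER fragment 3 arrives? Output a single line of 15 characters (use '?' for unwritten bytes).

Answer: WgxmYjXSabvyBbP

Derivation:
Fragment 1: offset=10 data="vyBbP" -> buffer=??????????vyBbP
Fragment 2: offset=5 data="jXSab" -> buffer=?????jXSabvyBbP
Fragment 3: offset=0 data="WgxmY" -> buffer=WgxmYjXSabvyBbP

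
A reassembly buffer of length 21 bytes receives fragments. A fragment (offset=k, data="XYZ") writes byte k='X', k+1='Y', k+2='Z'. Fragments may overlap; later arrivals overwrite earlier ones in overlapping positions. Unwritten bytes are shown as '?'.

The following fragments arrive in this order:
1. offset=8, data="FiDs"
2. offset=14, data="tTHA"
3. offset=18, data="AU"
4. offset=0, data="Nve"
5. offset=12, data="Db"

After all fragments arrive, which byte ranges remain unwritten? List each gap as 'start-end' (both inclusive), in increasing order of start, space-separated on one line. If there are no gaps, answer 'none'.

Fragment 1: offset=8 len=4
Fragment 2: offset=14 len=4
Fragment 3: offset=18 len=2
Fragment 4: offset=0 len=3
Fragment 5: offset=12 len=2
Gaps: 3-7 20-20

Answer: 3-7 20-20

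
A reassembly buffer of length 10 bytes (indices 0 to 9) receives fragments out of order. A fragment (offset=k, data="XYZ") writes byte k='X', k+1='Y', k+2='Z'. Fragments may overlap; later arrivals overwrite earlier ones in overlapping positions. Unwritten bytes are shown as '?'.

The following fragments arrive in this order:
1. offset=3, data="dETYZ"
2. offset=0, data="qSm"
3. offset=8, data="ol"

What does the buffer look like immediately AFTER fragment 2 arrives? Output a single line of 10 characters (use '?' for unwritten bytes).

Fragment 1: offset=3 data="dETYZ" -> buffer=???dETYZ??
Fragment 2: offset=0 data="qSm" -> buffer=qSmdETYZ??

Answer: qSmdETYZ??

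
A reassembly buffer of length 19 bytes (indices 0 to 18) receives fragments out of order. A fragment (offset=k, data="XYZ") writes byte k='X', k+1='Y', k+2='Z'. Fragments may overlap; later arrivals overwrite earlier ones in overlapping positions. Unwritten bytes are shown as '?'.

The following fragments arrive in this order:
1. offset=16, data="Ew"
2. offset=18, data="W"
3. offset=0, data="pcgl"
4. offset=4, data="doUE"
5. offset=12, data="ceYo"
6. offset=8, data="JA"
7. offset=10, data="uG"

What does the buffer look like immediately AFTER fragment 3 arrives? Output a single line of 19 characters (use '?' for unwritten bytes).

Fragment 1: offset=16 data="Ew" -> buffer=????????????????Ew?
Fragment 2: offset=18 data="W" -> buffer=????????????????EwW
Fragment 3: offset=0 data="pcgl" -> buffer=pcgl????????????EwW

Answer: pcgl????????????EwW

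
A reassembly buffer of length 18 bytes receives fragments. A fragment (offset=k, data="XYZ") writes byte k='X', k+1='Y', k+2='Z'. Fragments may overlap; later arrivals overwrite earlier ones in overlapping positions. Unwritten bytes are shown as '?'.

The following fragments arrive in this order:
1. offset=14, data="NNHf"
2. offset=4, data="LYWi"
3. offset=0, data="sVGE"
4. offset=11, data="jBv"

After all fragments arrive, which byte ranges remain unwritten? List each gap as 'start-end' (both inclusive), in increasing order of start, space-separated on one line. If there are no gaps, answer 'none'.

Answer: 8-10

Derivation:
Fragment 1: offset=14 len=4
Fragment 2: offset=4 len=4
Fragment 3: offset=0 len=4
Fragment 4: offset=11 len=3
Gaps: 8-10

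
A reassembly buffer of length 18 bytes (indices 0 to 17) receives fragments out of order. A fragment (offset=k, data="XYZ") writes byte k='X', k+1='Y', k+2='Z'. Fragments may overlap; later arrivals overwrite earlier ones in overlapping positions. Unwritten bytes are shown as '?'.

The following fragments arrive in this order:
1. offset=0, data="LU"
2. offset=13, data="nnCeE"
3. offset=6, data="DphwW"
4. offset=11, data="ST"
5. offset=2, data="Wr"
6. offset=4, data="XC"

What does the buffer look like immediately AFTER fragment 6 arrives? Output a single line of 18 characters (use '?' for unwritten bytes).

Answer: LUWrXCDphwWSTnnCeE

Derivation:
Fragment 1: offset=0 data="LU" -> buffer=LU????????????????
Fragment 2: offset=13 data="nnCeE" -> buffer=LU???????????nnCeE
Fragment 3: offset=6 data="DphwW" -> buffer=LU????DphwW??nnCeE
Fragment 4: offset=11 data="ST" -> buffer=LU????DphwWSTnnCeE
Fragment 5: offset=2 data="Wr" -> buffer=LUWr??DphwWSTnnCeE
Fragment 6: offset=4 data="XC" -> buffer=LUWrXCDphwWSTnnCeE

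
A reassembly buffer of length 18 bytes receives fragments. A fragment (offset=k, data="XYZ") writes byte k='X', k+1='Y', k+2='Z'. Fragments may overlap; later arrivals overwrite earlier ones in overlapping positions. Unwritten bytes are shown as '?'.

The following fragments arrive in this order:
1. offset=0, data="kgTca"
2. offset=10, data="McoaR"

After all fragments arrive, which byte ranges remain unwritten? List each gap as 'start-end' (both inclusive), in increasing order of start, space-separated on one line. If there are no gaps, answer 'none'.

Answer: 5-9 15-17

Derivation:
Fragment 1: offset=0 len=5
Fragment 2: offset=10 len=5
Gaps: 5-9 15-17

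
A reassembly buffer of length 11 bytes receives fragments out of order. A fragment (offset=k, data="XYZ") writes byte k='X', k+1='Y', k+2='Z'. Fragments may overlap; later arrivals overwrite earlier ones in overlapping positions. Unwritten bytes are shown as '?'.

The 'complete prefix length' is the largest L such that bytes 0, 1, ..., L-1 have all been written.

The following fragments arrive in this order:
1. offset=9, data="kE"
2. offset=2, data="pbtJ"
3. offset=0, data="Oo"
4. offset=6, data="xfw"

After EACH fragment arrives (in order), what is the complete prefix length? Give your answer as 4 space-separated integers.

Answer: 0 0 6 11

Derivation:
Fragment 1: offset=9 data="kE" -> buffer=?????????kE -> prefix_len=0
Fragment 2: offset=2 data="pbtJ" -> buffer=??pbtJ???kE -> prefix_len=0
Fragment 3: offset=0 data="Oo" -> buffer=OopbtJ???kE -> prefix_len=6
Fragment 4: offset=6 data="xfw" -> buffer=OopbtJxfwkE -> prefix_len=11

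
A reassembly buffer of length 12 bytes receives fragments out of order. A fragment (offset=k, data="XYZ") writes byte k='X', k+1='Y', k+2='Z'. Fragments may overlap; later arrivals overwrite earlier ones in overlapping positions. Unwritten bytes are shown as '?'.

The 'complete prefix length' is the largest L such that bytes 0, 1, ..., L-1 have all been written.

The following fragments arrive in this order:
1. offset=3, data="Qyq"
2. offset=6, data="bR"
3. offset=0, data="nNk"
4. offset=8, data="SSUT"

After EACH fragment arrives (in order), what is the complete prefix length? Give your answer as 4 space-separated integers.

Answer: 0 0 8 12

Derivation:
Fragment 1: offset=3 data="Qyq" -> buffer=???Qyq?????? -> prefix_len=0
Fragment 2: offset=6 data="bR" -> buffer=???QyqbR???? -> prefix_len=0
Fragment 3: offset=0 data="nNk" -> buffer=nNkQyqbR???? -> prefix_len=8
Fragment 4: offset=8 data="SSUT" -> buffer=nNkQyqbRSSUT -> prefix_len=12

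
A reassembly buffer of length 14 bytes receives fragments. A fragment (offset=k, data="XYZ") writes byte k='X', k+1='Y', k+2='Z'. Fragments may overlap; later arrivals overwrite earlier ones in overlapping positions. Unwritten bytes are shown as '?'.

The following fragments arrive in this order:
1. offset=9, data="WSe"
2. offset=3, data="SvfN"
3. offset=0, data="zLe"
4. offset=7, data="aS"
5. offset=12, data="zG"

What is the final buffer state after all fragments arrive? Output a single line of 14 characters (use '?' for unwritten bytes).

Fragment 1: offset=9 data="WSe" -> buffer=?????????WSe??
Fragment 2: offset=3 data="SvfN" -> buffer=???SvfN??WSe??
Fragment 3: offset=0 data="zLe" -> buffer=zLeSvfN??WSe??
Fragment 4: offset=7 data="aS" -> buffer=zLeSvfNaSWSe??
Fragment 5: offset=12 data="zG" -> buffer=zLeSvfNaSWSezG

Answer: zLeSvfNaSWSezG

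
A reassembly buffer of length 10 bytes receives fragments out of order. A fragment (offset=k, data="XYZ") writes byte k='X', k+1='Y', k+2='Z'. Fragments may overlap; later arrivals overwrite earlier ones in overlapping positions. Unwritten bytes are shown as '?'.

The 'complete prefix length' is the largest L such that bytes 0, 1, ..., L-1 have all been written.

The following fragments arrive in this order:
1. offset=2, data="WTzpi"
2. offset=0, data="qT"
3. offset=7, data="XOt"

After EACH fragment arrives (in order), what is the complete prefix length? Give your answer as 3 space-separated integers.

Fragment 1: offset=2 data="WTzpi" -> buffer=??WTzpi??? -> prefix_len=0
Fragment 2: offset=0 data="qT" -> buffer=qTWTzpi??? -> prefix_len=7
Fragment 3: offset=7 data="XOt" -> buffer=qTWTzpiXOt -> prefix_len=10

Answer: 0 7 10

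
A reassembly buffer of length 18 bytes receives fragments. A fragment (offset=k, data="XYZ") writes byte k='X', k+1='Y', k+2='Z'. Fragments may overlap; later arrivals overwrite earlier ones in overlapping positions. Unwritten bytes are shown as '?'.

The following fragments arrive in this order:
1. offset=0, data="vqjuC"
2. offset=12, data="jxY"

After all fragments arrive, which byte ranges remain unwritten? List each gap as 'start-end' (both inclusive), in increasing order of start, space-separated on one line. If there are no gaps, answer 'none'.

Answer: 5-11 15-17

Derivation:
Fragment 1: offset=0 len=5
Fragment 2: offset=12 len=3
Gaps: 5-11 15-17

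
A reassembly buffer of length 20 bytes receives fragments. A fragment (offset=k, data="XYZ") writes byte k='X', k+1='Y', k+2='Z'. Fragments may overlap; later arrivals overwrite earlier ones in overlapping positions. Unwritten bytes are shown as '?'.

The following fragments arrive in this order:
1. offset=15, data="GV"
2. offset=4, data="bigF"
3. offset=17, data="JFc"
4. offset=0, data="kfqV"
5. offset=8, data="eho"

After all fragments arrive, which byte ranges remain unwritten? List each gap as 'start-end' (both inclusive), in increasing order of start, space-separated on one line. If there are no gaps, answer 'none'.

Fragment 1: offset=15 len=2
Fragment 2: offset=4 len=4
Fragment 3: offset=17 len=3
Fragment 4: offset=0 len=4
Fragment 5: offset=8 len=3
Gaps: 11-14

Answer: 11-14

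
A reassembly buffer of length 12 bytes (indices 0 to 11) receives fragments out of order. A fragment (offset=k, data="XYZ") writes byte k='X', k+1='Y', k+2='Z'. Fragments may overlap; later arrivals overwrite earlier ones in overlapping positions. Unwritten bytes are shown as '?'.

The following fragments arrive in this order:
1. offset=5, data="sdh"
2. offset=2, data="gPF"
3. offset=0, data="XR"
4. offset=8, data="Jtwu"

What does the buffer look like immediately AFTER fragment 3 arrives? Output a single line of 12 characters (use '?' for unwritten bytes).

Answer: XRgPFsdh????

Derivation:
Fragment 1: offset=5 data="sdh" -> buffer=?????sdh????
Fragment 2: offset=2 data="gPF" -> buffer=??gPFsdh????
Fragment 3: offset=0 data="XR" -> buffer=XRgPFsdh????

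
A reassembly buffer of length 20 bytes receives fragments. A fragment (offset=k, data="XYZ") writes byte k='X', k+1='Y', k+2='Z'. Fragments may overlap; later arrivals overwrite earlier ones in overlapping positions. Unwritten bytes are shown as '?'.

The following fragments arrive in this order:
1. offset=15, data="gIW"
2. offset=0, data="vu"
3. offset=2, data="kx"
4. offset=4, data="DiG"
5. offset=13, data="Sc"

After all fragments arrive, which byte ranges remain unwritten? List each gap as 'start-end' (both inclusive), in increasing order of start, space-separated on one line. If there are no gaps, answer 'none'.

Answer: 7-12 18-19

Derivation:
Fragment 1: offset=15 len=3
Fragment 2: offset=0 len=2
Fragment 3: offset=2 len=2
Fragment 4: offset=4 len=3
Fragment 5: offset=13 len=2
Gaps: 7-12 18-19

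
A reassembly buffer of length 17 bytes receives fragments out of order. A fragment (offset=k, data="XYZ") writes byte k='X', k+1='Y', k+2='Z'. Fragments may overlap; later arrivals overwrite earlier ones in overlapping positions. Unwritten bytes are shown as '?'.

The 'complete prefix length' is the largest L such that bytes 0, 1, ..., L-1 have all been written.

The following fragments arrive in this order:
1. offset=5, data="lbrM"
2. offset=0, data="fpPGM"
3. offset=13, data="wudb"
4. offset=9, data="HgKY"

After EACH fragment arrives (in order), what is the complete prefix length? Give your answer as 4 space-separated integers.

Answer: 0 9 9 17

Derivation:
Fragment 1: offset=5 data="lbrM" -> buffer=?????lbrM???????? -> prefix_len=0
Fragment 2: offset=0 data="fpPGM" -> buffer=fpPGMlbrM???????? -> prefix_len=9
Fragment 3: offset=13 data="wudb" -> buffer=fpPGMlbrM????wudb -> prefix_len=9
Fragment 4: offset=9 data="HgKY" -> buffer=fpPGMlbrMHgKYwudb -> prefix_len=17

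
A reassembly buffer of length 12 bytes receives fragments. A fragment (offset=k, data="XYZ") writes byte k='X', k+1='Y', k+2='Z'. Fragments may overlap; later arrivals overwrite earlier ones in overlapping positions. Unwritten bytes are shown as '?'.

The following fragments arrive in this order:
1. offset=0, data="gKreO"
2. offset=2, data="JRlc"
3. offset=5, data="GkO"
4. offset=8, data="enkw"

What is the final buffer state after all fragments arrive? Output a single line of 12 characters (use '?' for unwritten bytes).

Fragment 1: offset=0 data="gKreO" -> buffer=gKreO???????
Fragment 2: offset=2 data="JRlc" -> buffer=gKJRlc??????
Fragment 3: offset=5 data="GkO" -> buffer=gKJRlGkO????
Fragment 4: offset=8 data="enkw" -> buffer=gKJRlGkOenkw

Answer: gKJRlGkOenkw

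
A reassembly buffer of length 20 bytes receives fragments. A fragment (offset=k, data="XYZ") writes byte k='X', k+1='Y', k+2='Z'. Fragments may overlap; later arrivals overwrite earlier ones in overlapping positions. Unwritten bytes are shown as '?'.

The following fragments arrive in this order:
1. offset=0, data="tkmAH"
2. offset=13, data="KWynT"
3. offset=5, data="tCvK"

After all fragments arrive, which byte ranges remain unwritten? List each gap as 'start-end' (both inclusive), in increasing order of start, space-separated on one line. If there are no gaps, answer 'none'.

Fragment 1: offset=0 len=5
Fragment 2: offset=13 len=5
Fragment 3: offset=5 len=4
Gaps: 9-12 18-19

Answer: 9-12 18-19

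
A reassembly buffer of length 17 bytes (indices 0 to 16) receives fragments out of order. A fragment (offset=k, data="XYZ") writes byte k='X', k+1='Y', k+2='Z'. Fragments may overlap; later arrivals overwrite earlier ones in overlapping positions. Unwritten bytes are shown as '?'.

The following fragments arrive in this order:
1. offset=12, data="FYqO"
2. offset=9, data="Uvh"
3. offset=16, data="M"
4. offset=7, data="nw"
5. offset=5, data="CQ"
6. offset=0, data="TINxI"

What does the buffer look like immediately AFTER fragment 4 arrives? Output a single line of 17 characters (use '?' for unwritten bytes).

Fragment 1: offset=12 data="FYqO" -> buffer=????????????FYqO?
Fragment 2: offset=9 data="Uvh" -> buffer=?????????UvhFYqO?
Fragment 3: offset=16 data="M" -> buffer=?????????UvhFYqOM
Fragment 4: offset=7 data="nw" -> buffer=???????nwUvhFYqOM

Answer: ???????nwUvhFYqOM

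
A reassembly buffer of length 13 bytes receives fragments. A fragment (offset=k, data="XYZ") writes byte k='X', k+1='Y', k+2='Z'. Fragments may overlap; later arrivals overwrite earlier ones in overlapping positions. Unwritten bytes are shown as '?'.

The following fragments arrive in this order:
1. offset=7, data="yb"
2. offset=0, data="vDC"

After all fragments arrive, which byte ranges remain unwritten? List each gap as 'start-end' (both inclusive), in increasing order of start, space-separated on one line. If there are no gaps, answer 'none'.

Fragment 1: offset=7 len=2
Fragment 2: offset=0 len=3
Gaps: 3-6 9-12

Answer: 3-6 9-12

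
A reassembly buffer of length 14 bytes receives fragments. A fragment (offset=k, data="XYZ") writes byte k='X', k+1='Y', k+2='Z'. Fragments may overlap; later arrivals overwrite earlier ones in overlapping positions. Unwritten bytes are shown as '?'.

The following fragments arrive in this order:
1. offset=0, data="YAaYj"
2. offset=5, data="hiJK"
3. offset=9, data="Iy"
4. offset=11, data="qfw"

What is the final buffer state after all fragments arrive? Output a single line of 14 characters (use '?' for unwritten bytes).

Fragment 1: offset=0 data="YAaYj" -> buffer=YAaYj?????????
Fragment 2: offset=5 data="hiJK" -> buffer=YAaYjhiJK?????
Fragment 3: offset=9 data="Iy" -> buffer=YAaYjhiJKIy???
Fragment 4: offset=11 data="qfw" -> buffer=YAaYjhiJKIyqfw

Answer: YAaYjhiJKIyqfw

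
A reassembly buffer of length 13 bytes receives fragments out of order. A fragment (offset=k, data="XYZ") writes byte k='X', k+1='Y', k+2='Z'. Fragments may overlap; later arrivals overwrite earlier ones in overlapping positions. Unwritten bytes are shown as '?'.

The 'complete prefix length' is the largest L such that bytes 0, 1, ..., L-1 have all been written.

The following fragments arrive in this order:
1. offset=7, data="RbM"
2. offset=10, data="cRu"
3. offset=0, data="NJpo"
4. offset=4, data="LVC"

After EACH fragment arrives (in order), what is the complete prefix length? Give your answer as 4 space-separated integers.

Fragment 1: offset=7 data="RbM" -> buffer=???????RbM??? -> prefix_len=0
Fragment 2: offset=10 data="cRu" -> buffer=???????RbMcRu -> prefix_len=0
Fragment 3: offset=0 data="NJpo" -> buffer=NJpo???RbMcRu -> prefix_len=4
Fragment 4: offset=4 data="LVC" -> buffer=NJpoLVCRbMcRu -> prefix_len=13

Answer: 0 0 4 13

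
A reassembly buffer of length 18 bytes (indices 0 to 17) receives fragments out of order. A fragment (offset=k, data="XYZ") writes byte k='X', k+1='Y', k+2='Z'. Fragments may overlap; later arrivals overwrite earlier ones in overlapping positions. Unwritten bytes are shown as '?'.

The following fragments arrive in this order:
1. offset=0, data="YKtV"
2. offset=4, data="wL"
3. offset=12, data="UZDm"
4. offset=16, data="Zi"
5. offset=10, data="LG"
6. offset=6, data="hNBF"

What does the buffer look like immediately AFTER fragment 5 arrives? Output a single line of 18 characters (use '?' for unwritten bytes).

Answer: YKtVwL????LGUZDmZi

Derivation:
Fragment 1: offset=0 data="YKtV" -> buffer=YKtV??????????????
Fragment 2: offset=4 data="wL" -> buffer=YKtVwL????????????
Fragment 3: offset=12 data="UZDm" -> buffer=YKtVwL??????UZDm??
Fragment 4: offset=16 data="Zi" -> buffer=YKtVwL??????UZDmZi
Fragment 5: offset=10 data="LG" -> buffer=YKtVwL????LGUZDmZi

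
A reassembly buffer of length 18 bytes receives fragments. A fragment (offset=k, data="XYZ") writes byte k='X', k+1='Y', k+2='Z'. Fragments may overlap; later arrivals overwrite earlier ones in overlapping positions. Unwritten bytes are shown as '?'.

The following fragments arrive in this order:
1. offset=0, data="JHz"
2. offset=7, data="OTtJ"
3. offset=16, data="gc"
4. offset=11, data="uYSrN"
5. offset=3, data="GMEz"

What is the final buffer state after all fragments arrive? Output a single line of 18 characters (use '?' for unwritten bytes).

Fragment 1: offset=0 data="JHz" -> buffer=JHz???????????????
Fragment 2: offset=7 data="OTtJ" -> buffer=JHz????OTtJ???????
Fragment 3: offset=16 data="gc" -> buffer=JHz????OTtJ?????gc
Fragment 4: offset=11 data="uYSrN" -> buffer=JHz????OTtJuYSrNgc
Fragment 5: offset=3 data="GMEz" -> buffer=JHzGMEzOTtJuYSrNgc

Answer: JHzGMEzOTtJuYSrNgc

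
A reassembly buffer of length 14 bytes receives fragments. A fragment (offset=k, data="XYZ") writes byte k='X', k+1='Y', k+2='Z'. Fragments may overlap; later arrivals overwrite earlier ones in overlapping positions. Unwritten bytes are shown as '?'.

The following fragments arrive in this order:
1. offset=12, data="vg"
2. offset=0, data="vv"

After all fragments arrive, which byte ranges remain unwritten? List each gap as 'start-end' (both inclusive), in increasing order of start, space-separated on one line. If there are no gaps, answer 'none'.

Answer: 2-11

Derivation:
Fragment 1: offset=12 len=2
Fragment 2: offset=0 len=2
Gaps: 2-11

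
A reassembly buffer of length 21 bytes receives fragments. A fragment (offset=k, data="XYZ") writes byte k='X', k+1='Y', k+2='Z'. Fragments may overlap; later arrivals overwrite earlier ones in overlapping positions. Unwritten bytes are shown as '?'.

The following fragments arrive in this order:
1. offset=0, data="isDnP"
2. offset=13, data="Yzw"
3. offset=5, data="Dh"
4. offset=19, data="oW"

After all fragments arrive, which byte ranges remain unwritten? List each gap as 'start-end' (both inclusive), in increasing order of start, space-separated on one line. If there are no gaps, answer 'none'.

Answer: 7-12 16-18

Derivation:
Fragment 1: offset=0 len=5
Fragment 2: offset=13 len=3
Fragment 3: offset=5 len=2
Fragment 4: offset=19 len=2
Gaps: 7-12 16-18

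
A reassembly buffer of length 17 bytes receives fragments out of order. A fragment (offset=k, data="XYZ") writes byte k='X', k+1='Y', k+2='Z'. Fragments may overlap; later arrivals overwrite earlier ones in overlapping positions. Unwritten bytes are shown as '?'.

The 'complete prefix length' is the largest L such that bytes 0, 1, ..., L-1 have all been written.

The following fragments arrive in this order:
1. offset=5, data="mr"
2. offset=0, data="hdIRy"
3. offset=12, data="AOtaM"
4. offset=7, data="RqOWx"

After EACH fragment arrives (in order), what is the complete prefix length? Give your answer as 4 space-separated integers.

Fragment 1: offset=5 data="mr" -> buffer=?????mr?????????? -> prefix_len=0
Fragment 2: offset=0 data="hdIRy" -> buffer=hdIRymr?????????? -> prefix_len=7
Fragment 3: offset=12 data="AOtaM" -> buffer=hdIRymr?????AOtaM -> prefix_len=7
Fragment 4: offset=7 data="RqOWx" -> buffer=hdIRymrRqOWxAOtaM -> prefix_len=17

Answer: 0 7 7 17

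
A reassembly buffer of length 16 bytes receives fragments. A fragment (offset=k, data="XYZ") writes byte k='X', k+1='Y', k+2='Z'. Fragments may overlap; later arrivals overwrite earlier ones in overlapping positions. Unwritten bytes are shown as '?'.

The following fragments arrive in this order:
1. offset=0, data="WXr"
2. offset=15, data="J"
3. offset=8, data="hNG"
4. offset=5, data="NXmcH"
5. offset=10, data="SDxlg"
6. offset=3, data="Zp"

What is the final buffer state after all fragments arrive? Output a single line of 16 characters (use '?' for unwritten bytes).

Fragment 1: offset=0 data="WXr" -> buffer=WXr?????????????
Fragment 2: offset=15 data="J" -> buffer=WXr????????????J
Fragment 3: offset=8 data="hNG" -> buffer=WXr?????hNG????J
Fragment 4: offset=5 data="NXmcH" -> buffer=WXr??NXmcHG????J
Fragment 5: offset=10 data="SDxlg" -> buffer=WXr??NXmcHSDxlgJ
Fragment 6: offset=3 data="Zp" -> buffer=WXrZpNXmcHSDxlgJ

Answer: WXrZpNXmcHSDxlgJ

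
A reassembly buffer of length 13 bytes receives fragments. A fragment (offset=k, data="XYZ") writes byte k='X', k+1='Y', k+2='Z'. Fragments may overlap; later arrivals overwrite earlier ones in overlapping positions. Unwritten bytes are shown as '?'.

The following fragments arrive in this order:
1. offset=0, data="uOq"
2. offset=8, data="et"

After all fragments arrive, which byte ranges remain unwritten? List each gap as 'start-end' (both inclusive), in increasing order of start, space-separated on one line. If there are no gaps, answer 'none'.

Answer: 3-7 10-12

Derivation:
Fragment 1: offset=0 len=3
Fragment 2: offset=8 len=2
Gaps: 3-7 10-12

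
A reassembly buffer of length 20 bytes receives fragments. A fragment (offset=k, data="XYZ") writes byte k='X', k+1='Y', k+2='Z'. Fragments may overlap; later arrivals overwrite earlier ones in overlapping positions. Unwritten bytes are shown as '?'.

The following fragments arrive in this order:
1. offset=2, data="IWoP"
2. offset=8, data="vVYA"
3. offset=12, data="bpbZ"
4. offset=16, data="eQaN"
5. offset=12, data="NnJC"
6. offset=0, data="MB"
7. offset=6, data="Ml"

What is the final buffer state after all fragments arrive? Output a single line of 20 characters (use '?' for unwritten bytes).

Fragment 1: offset=2 data="IWoP" -> buffer=??IWoP??????????????
Fragment 2: offset=8 data="vVYA" -> buffer=??IWoP??vVYA????????
Fragment 3: offset=12 data="bpbZ" -> buffer=??IWoP??vVYAbpbZ????
Fragment 4: offset=16 data="eQaN" -> buffer=??IWoP??vVYAbpbZeQaN
Fragment 5: offset=12 data="NnJC" -> buffer=??IWoP??vVYANnJCeQaN
Fragment 6: offset=0 data="MB" -> buffer=MBIWoP??vVYANnJCeQaN
Fragment 7: offset=6 data="Ml" -> buffer=MBIWoPMlvVYANnJCeQaN

Answer: MBIWoPMlvVYANnJCeQaN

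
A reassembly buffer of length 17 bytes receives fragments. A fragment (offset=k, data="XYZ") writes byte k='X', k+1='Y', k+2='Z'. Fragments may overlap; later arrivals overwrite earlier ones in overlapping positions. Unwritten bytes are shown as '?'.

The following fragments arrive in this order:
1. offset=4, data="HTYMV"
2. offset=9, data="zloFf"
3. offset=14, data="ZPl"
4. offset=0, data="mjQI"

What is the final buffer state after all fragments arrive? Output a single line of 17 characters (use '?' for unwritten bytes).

Answer: mjQIHTYMVzloFfZPl

Derivation:
Fragment 1: offset=4 data="HTYMV" -> buffer=????HTYMV????????
Fragment 2: offset=9 data="zloFf" -> buffer=????HTYMVzloFf???
Fragment 3: offset=14 data="ZPl" -> buffer=????HTYMVzloFfZPl
Fragment 4: offset=0 data="mjQI" -> buffer=mjQIHTYMVzloFfZPl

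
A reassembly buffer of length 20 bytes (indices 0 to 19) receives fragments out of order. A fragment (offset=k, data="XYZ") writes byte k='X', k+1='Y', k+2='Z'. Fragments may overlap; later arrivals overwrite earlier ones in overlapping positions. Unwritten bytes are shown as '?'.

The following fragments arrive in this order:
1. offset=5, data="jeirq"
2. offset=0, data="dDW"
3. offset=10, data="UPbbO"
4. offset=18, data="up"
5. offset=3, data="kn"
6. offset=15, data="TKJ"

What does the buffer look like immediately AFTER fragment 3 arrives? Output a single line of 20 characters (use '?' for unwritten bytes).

Answer: dDW??jeirqUPbbO?????

Derivation:
Fragment 1: offset=5 data="jeirq" -> buffer=?????jeirq??????????
Fragment 2: offset=0 data="dDW" -> buffer=dDW??jeirq??????????
Fragment 3: offset=10 data="UPbbO" -> buffer=dDW??jeirqUPbbO?????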